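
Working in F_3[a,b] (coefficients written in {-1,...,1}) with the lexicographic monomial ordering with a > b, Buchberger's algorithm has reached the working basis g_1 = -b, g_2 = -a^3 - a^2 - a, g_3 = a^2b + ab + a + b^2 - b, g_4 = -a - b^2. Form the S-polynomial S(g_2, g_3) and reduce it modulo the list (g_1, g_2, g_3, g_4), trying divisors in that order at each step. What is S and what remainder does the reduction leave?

lcm(LM(g_2), LM(g_3)) = a^3b.
S = (lcm/LT(g_2))·g_2 − (lcm/LT(g_3))·g_3 = -a^2 - ab^2 - ab.
Reduce S modulo (g_1, g_2, g_3, g_4) in that order:
  leading term a^2: subtract (a)·g_4 from -a^2 - ab^2 - ab → -ab
  leading term ab: subtract (a)·g_1 from -ab → 0
The remainder is 0, so this S-polynomial contributes no new basis element.

S(g_2, g_3) = -a^2 - ab^2 - ab; remainder on division = 0.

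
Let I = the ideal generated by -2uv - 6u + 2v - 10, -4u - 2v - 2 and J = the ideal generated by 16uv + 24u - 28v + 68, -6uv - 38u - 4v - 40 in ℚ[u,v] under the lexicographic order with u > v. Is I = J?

Yes, the ideals are equal.

Since reduced Gröbner bases are canonical representatives of ideals under a given ordering, it suffices to compute and compare them.
Buchberger on the first generating set:
f_1 = -2uv - 6u + 2v - 10, LT = uv.
f_2 = -4u - 2v - 2, LT = u.

S(f_1,f_2): lcm = uv. S = 3u - ½v² - 3/2v + 5.
  leading term u: subtract (-¾)·f_2 from 3u - ½v² - 3/2v + 5 → -½v² - 3v + 7/2
  leading term v²: no divisor's leading term divides it; move -½v² to the remainder.
  leading term v: no divisor's leading term divides it; move -3v to the remainder.
  leading term 1: no divisor's leading term divides it; move 7/2 to the remainder.
  remainder -½v² - 3v + 7/2 ≠ 0; add g_3 = -½v² - 3v + 7/2 to the basis.

S(f_1,g_3): lcm = uv². S = -3uv + 7u - v² + 5v.
  leading term uv: subtract (3/2)·f_1 from -3uv + 7u - v² + 5v → 16u - v² + 2v + 15
  leading term u: subtract (-4)·f_2 from 16u - v² + 2v + 15 → -v² - 6v + 7
  leading term v²: subtract (2)·g_3 from -v² - 6v + 7 → 0
  remainder 0.

S(f_2,g_3): leading monomials are coprime, so the S-polynomial reduces to 0 (Buchberger's first criterion).
Every S-polynomial of the final basis reduces to 0, so we have a Gröbner basis.
Inter-reduce: drop elements whose leading term is divisible by another's, tail-reduce, and make monic.
Reduced Gröbner basis: {u + ½v + ½, v² + 6v - 7}.

Buchberger on the second generating set:
h_1 = 16uv + 24u - 28v + 68, LT = uv.
h_2 = -6uv - 38u - 4v - 40, LT = uv.

S(h_1,h_2): lcm = uv. S = -29/6u - 29/12v - 29/12.
  leading term u: no divisor's leading term divides it; move -29/6u to the remainder.
  leading term v: no divisor's leading term divides it; move -29/12v to the remainder.
  leading term 1: no divisor's leading term divides it; move -29/12 to the remainder.
  remainder -29/6u - 29/12v - 29/12 ≠ 0; add k_3 = -29/6u - 29/12v - 29/12 to the basis.

S(h_1,k_3): lcm = uv. S = 3/2u - ½v² - 9/4v + 17/4.
  leading term u: subtract (-9/29)·k_3 from 3/2u - ½v² - 9/4v + 17/4 → -½v² - 3v + 7/2
  leading term v²: no divisor's leading term divides it; move -½v² to the remainder.
  leading term v: no divisor's leading term divides it; move -3v to the remainder.
  leading term 1: no divisor's leading term divides it; move 7/2 to the remainder.
  remainder -½v² - 3v + 7/2 ≠ 0; add k_4 = -½v² - 3v + 7/2 to the basis.

S(h_2,k_3): lcm = uv. S = 19/3u - ½v² + ⅙v + 20/3.
  leading term u: subtract (-38/29)·k_3 from 19/3u - ½v² + ⅙v + 20/3 → -½v² - 3v + 7/2
  leading term v²: subtract (1)·k_4 from -½v² - 3v + 7/2 → 0
  remainder 0.

S(h_1,k_4): lcm = uv². S = -9/2uv + 7u - 7/4v² + 17/4v.
  leading term uv: subtract (-9/32)·h_1 from -9/2uv + 7u - 7/4v² + 17/4v → 55/4u - 7/4v² - 29/8v + 153/8
  leading term u: subtract (-165/58)·k_3 from 55/4u - 7/4v² - 29/8v + 153/8 → -7/4v² - 21/2v + 49/4
  leading term v²: subtract (7/2)·k_4 from -7/4v² - 21/2v + 49/4 → 0
  remainder 0.

S(h_2,k_4): lcm = uv². S = ⅓uv + 7u + ⅔v² + 20/3v.
  leading term uv: subtract (1/48)·h_1 from ⅓uv + 7u + ⅔v² + 20/3v → 13/2u + ⅔v² + 29/4v - 17/12
  leading term u: subtract (-39/29)·k_3 from 13/2u + ⅔v² + 29/4v - 17/12 → ⅔v² + 4v - 14/3
  leading term v²: subtract (-4/3)·k_4 from ⅔v² + 4v - 14/3 → 0
  remainder 0.

S(k_3,k_4): leading monomials are coprime, so the S-polynomial reduces to 0 (Buchberger's first criterion).
Every S-polynomial of the final basis reduces to 0, so we have a Gröbner basis.
Inter-reduce: drop elements whose leading term is divisible by another's, tail-reduce, and make monic.
Reduced Gröbner basis: {u + ½v + ½, v² + 6v - 7}.

The two bases agree; hence the ideals are identical.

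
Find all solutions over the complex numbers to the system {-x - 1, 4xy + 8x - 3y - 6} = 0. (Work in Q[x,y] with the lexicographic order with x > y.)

Compute a lex Gröbner basis by Buchberger's algorithm.
f_1 = -x - 1, LT = x.
f_2 = 4xy + 8x - 3y - 6, LT = xy.

S(f_1,f_2): lcm = xy. S = -2x + 7/4y + 3/2.
  leading term x: subtract (2)·f_1 from -2x + 7/4y + 3/2 → 7/4y + 7/2
  leading term y: no divisor's leading term divides it; move 7/4y to the remainder.
  leading term 1: no divisor's leading term divides it; move 7/2 to the remainder.
  remainder 7/4y + 7/2 ≠ 0; add h_3 = 7/4y + 7/2 to the basis.

S(f_1,h_3): leading monomials are coprime, so the S-polynomial reduces to 0 (Buchberger's first criterion).
S(f_2,h_3): lcm = xy. S = -3/4y - 3/2.
  leading term y: subtract (-3/7)·h_3 from -3/4y - 3/2 → 0
  remainder 0.

Every S-polynomial of the final basis reduces to 0, so we have a Gröbner basis.
Inter-reduce: drop elements whose leading term is divisible by another's, tail-reduce, and make monic.
Reduced Gröbner basis: {x + 1, y + 2}.

Since the basis is lex-ordered, y + 2 is univariate in y. Its roots are {-2}. Back-substituting each root into the other basis elements fixes the other coordinates.
  y = -2: the earlier basis element becomes x + 1 = 0, giving x = -1 — point (-1, -2).

{(-1, -2)}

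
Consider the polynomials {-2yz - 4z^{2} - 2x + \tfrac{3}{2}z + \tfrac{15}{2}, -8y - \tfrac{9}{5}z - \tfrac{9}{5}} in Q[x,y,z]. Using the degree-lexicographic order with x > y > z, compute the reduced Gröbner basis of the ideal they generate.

G = {z^{2} + \tfrac{40}{71}x - \tfrac{39}{71}z - \tfrac{150}{71}, y + \tfrac{9}{40}z + \tfrac{9}{40}}

f_1 = -2yz - 4z^{2} - 2x + \tfrac{3}{2}z + \tfrac{15}{2}, LT = yz.
f_2 = -8y - \tfrac{9}{5}z - \tfrac{9}{5}, LT = y.

S(f_1,f_2): lcm = yz. S = \tfrac{71}{40}z^{2} + x - \tfrac{39}{40}z - \tfrac{15}{4}.
  leading term z^{2}: no divisor's leading term divides it; move \tfrac{71}{40}z^{2} to the remainder.
  leading term x: no divisor's leading term divides it; move x to the remainder.
  leading term z: no divisor's leading term divides it; move -\tfrac{39}{40}z to the remainder.
  leading term 1: no divisor's leading term divides it; move -\tfrac{15}{4} to the remainder.
  remainder \tfrac{71}{40}z^{2} + x - \tfrac{39}{40}z - \tfrac{15}{4} ≠ 0; add g_3 = \tfrac{71}{40}z^{2} + x - \tfrac{39}{40}z - \tfrac{15}{4} to the basis.

The other S-polynomials (S(f_1,g_3), S(f_2,g_3)) all reduce to 0 modulo the current basis, so we have a Gröbner basis.
Inter-reduce: drop elements whose leading term is divisible by another's, tail-reduce, and make monic.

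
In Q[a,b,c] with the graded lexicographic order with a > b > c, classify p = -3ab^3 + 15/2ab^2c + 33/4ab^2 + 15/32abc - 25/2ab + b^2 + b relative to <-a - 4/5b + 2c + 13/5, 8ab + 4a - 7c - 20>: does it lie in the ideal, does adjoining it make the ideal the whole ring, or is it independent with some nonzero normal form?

-3ab^3 + 15/2ab^2c + 33/4ab^2 + 15/32abc - 25/2ab + b^2 + b is independent of I; its normal form modulo I is 5/2bc + 11/20b + 37/32c - 111/10.

First compute the reduced Gröbner basis of I by Buchberger's algorithm.
f_1 = -a - 4/5b + 2c + 13/5, LT = a.
f_2 = 8ab + 4a - 7c - 20, LT = ab.

S(f_1,f_2): lcm = ab. S = 4/5b^2 - 2bc - 1/2a - 13/5b + 7/8c + 5/2.
  leading term b^2: no divisor's leading term divides it; move 4/5b^2 to the remainder.
  leading term bc: no divisor's leading term divides it; move -2bc to the remainder.
  leading term a: subtract (1/2)·f_1 from -1/2a - 13/5b + 7/8c + 5/2 → -11/5b - 1/8c + 6/5
  leading term b: no divisor's leading term divides it; move -11/5b to the remainder.
  leading term c: no divisor's leading term divides it; move -1/8c to the remainder.
  leading term 1: no divisor's leading term divides it; move 6/5 to the remainder.
  remainder 4/5b^2 - 2bc - 11/5b - 1/8c + 6/5 ≠ 0; add h_3 = 4/5b^2 - 2bc - 11/5b - 1/8c + 6/5 to the basis.

The other S-polynomials (S(f_1,h_3), S(f_2,h_3)) all reduce to 0 modulo the current basis, so we have a Gröbner basis.
Inter-reduce: drop elements whose leading term is divisible by another's, tail-reduce, and make monic.
Reduced Gröbner basis: {b^2 - 5/2bc - 11/4b - 5/32c + 3/2, a + 4/5b - 2c - 13/5}.
Label its elements g_1 = b^2 - 5/2bc - 11/4b - 5/32c + 3/2, g_2 = a + 4/5b - 2c - 13/5.

Reduce p = -3ab^3 + 15/2ab^2c + 33/4ab^2 + 15/32abc - 25/2ab + b^2 + b modulo G:
  leading term ab^3: subtract (-3ab)·g_1 from -3ab^3 + 15/2ab^2c + 33/4ab^2 + 15/32abc - 25/2ab + b^2 + b → -8ab + b^2 + b
  leading term ab: subtract (-8b)·g_2 from -8ab + b^2 + b → 37/5b^2 - 16bc - 99/5b
  leading term b^2: subtract (37/5)·g_1 from 37/5b^2 - 16bc - 99/5b → 5/2bc + 11/20b + 37/32c - 111/10
  leading term bc: no divisor's leading term divides it; move 5/2bc to the remainder.
  leading term b: no divisor's leading term divides it; move 11/20b to the remainder.
  leading term c: no divisor's leading term divides it; move 37/32c to the remainder.
  leading term 1: no divisor's leading term divides it; move -111/10 to the remainder.
  normal form = 5/2bc + 11/20b + 37/32c - 111/10.
The normal form is nonzero, so p ∉ I. Since p minus its normal form lies in I, I + (p) = I + (r) where r = 5/2bc + 11/20b + 37/32c - 111/10; decide whether this ideal is the whole ring.
Run Buchberger on G together with r (pairs among the g_i already reduce to 0 since G is a Gröbner basis):
g_1 = b^2 - 5/2bc - 11/4b - 5/32c + 3/2, LT = b^2.
g_2 = a + 4/5b - 2c - 13/5, LT = a.
r = 5/2bc + 11/20b + 37/32c - 111/10, LT = bc.

S(g_1,r): lcm = b^2c. S = -5/2bc^2 - 11/50b^2 - 257/80bc - 5/32c^2 + 111/25b + 3/2c.
  leading term bc^2: subtract (-c)·r from -5/2bc^2 - 11/50b^2 - 257/80bc - 5/32c^2 + 111/25b + 3/2c → -11/50b^2 - 213/80bc + c^2 + 111/25b - 48/5c
  leading term b^2: subtract (-11/50)·g_1 from -11/50b^2 - 213/80bc + c^2 + 111/25b - 48/5c → -257/80bc + c^2 + 767/200b - 3083/320c + 33/100
  leading term bc: subtract (-257/200)·r from -257/80bc + c^2 + 767/200b - 3083/320c + 33/100 → c^2 + 18167/4000b - 52151/6400c - 27867/2000
  leading term c^2: no divisor's leading term divides it; move c^2 to the remainder.
  leading term b: no divisor's leading term divides it; move 18167/4000b to the remainder.
  leading term c: no divisor's leading term divides it; move -52151/6400c to the remainder.
  leading term 1: no divisor's leading term divides it; move -27867/2000 to the remainder.
  remainder c^2 + 18167/4000b - 52151/6400c - 27867/2000 ≠ 0; add m_4 = c^2 + 18167/4000b - 52151/6400c - 27867/2000 to the basis.

The other S-polynomials (S(g_1,g_2), S(g_2,r), S(g_1,m_4), S(g_2,m_4), S(r,m_4)) all reduce to 0 modulo the current basis, so we have a Gröbner basis.
Inter-reduce: drop elements whose leading term is divisible by another's, tail-reduce, and make monic.
Reduced Gröbner basis: {b^2 - 11/5b + c - 48/5, bc + 11/50b + 37/80c - 111/25, c^2 + 18167/4000b - 52151/6400c - 27867/2000, a + 4/5b - 2c - 13/5}.
The reduced Gröbner basis of I + (p) is {b^2 - 11/5b + c - 48/5, bc + 11/50b + 37/80c - 111/25, c^2 + 18167/4000b - 52151/6400c - 27867/2000, a + 4/5b - 2c - 13/5} ≠ {1}, a proper ideal, so the enlarged system stays consistent: p is independent of I, with normal form 5/2bc + 11/20b + 37/32c - 111/10.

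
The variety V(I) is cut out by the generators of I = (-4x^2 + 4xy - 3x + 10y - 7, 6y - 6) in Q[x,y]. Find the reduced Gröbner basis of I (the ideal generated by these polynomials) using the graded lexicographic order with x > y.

G = {x^2 - 1/4x - 3/4, y - 1}

f_1 = -4x^2 + 4xy - 3x + 10y - 7, LT = x^2.
f_2 = 6y - 6, LT = y.

The S-polynomials (S(f_1,f_2)) all reduce to 0 modulo the current basis, so we have a Gröbner basis.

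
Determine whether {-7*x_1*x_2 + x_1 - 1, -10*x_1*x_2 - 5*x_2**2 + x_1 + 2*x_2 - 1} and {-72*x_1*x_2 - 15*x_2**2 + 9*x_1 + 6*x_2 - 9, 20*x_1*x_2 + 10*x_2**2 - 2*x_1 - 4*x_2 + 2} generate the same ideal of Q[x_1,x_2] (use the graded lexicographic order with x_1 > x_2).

Since reduced Gröbner bases are canonical representatives of ideals under a given ordering, it suffices to compute and compare them.
Buchberger on the first generating set:
f_1 = -7*x_1*x_2 + x_1 - 1, LT = x_1*x_2.
f_2 = -10*x_1*x_2 - 5*x_2**2 + x_1 + 2*x_2 - 1, LT = x_1*x_2.

S(f_1,f_2): lcm = x_1*x_2. S = -1/2*x_2**2 - 3/70*x_1 + 1/5*x_2 + 3/70.
  leading term x_2**2: no divisor's leading term divides it; move -1/2*x_2**2 to the remainder.
  leading term x_1: no divisor's leading term divides it; move -3/70*x_1 to the remainder.
  leading term x_2: no divisor's leading term divides it; move 1/5*x_2 to the remainder.
  leading term 1: no divisor's leading term divides it; move 3/70 to the remainder.
  remainder -1/2*x_2**2 - 3/70*x_1 + 1/5*x_2 + 3/70 ≠ 0; add g_3 = -1/2*x_2**2 - 3/70*x_1 + 1/5*x_2 + 3/70 to the basis.

S(f_1,g_3): lcm = x_1*x_2**2. S = -3/35*x_1**2 + 9/35*x_1*x_2 + 3/35*x_1 + 1/7*x_2.
  leading term x_1**2: no divisor's leading term divides it; move -3/35*x_1**2 to the remainder.
  leading term x_1*x_2: subtract (-9/245)·f_1 from 9/35*x_1*x_2 + 3/35*x_1 + 1/7*x_2 → 6/49*x_1 + 1/7*x_2 - 9/245
  leading term x_1: no divisor's leading term divides it; move 6/49*x_1 to the remainder.
  leading term x_2: no divisor's leading term divides it; move 1/7*x_2 to the remainder.
  leading term 1: no divisor's leading term divides it; move -9/245 to the remainder.
  remainder -3/35*x_1**2 + 6/49*x_1 + 1/7*x_2 - 9/245 ≠ 0; add g_4 = -3/35*x_1**2 + 6/49*x_1 + 1/7*x_2 - 9/245 to the basis.

The other S-polynomials (S(f_2,g_3), S(f_1,g_4), S(f_2,g_4), S(g_3,g_4)) all reduce to 0 modulo the current basis, so we have a Gröbner basis.
Inter-reduce: drop elements whose leading term is divisible by another's, tail-reduce, and make monic.
Reduced Gröbner basis: {x_1**2 - 10/7*x_1 - 5/3*x_2 + 3/7, x_1*x_2 - 1/7*x_1 + 1/7, x_2**2 + 3/35*x_1 - 2/5*x_2 - 3/35}.

Buchberger on the second generating set:
h_1 = -72*x_1*x_2 - 15*x_2**2 + 9*x_1 + 6*x_2 - 9, LT = x_1*x_2.
h_2 = 20*x_1*x_2 + 10*x_2**2 - 2*x_1 - 4*x_2 + 2, LT = x_1*x_2.

S(h_1,h_2): lcm = x_1*x_2. S = -7/24*x_2**2 - 1/40*x_1 + 7/60*x_2 + 1/40.
  leading term x_2**2: no divisor's leading term divides it; move -7/24*x_2**2 to the remainder.
  leading term x_1: no divisor's leading term divides it; move -1/40*x_1 to the remainder.
  leading term x_2: no divisor's leading term divides it; move 7/60*x_2 to the remainder.
  leading term 1: no divisor's leading term divides it; move 1/40 to the remainder.
  remainder -7/24*x_2**2 - 1/40*x_1 + 7/60*x_2 + 1/40 ≠ 0; add k_3 = -7/24*x_2**2 - 1/40*x_1 + 7/60*x_2 + 1/40 to the basis.

S(h_1,k_3): lcm = x_1*x_2**2. S = 5/24*x_2**3 - 3/35*x_1**2 + 11/40*x_1*x_2 - 1/12*x_2**2 + 3/35*x_1 + 1/8*x_2.
  leading term x_2**3: subtract (-5/7*x_2)·k_3 from 5/24*x_2**3 - 3/35*x_1**2 + 11/40*x_1*x_2 - 1/12*x_2**2 + 3/35*x_1 + 1/8*x_2 → -3/35*x_1**2 + 9/35*x_1*x_2 + 3/35*x_1 + 1/7*x_2
  leading term x_1**2: no divisor's leading term divides it; move -3/35*x_1**2 to the remainder.
  leading term x_1*x_2: subtract (-1/280)·h_1 from 9/35*x_1*x_2 + 3/35*x_1 + 1/7*x_2 → -3/56*x_2**2 + 33/280*x_1 + 23/140*x_2 - 9/280
  leading term x_2**2: subtract (9/49)·k_3 from -3/56*x_2**2 + 33/280*x_1 + 23/140*x_2 - 9/280 → 6/49*x_1 + 1/7*x_2 - 9/245
  leading term x_1: no divisor's leading term divides it; move 6/49*x_1 to the remainder.
  leading term x_2: no divisor's leading term divides it; move 1/7*x_2 to the remainder.
  leading term 1: no divisor's leading term divides it; move -9/245 to the remainder.
  remainder -3/35*x_1**2 + 6/49*x_1 + 1/7*x_2 - 9/245 ≠ 0; add k_4 = -3/35*x_1**2 + 6/49*x_1 + 1/7*x_2 - 9/245 to the basis.

The other S-polynomials (S(h_2,k_3), S(h_1,k_4), S(h_2,k_4), S(k_3,k_4)) all reduce to 0 modulo the current basis, so we have a Gröbner basis.
Inter-reduce: drop elements whose leading term is divisible by another's, tail-reduce, and make monic.
Reduced Gröbner basis: {x_1**2 - 10/7*x_1 - 5/3*x_2 + 3/7, x_1*x_2 - 1/7*x_1 + 1/7, x_2**2 + 3/35*x_1 - 2/5*x_2 - 3/35}.

Same reduced basis, so the two generating sets span the same ideal.
The same test decides containment: I ⊆ J iff every generator of I reduces to 0 modulo a Gröbner basis of J.

Yes, the ideals are equal.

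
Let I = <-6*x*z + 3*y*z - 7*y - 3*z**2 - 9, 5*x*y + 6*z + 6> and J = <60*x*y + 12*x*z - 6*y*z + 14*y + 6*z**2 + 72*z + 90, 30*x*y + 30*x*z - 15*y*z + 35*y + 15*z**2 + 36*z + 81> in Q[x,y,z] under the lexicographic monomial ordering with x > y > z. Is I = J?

Yes, the ideals are equal.

Equality of ideals is decidable: compute both reduced Gröbner bases (unique for the ordering) and check whether they agree.
Buchberger on the first generating set:
f_1 = -6*x*z + 3*y*z - 7*y - 3*z**2 - 9, LT = x*z.
f_2 = 5*x*y + 6*z + 6, LT = x*y.

S(f_1,f_2): lcm = x*y*z. S = -1/2*y**2*z + 7/6*y**2 + 1/2*y*z**2 + 3/2*y - 6/5*z**2 - 6/5*z.
  reduce S modulo (f_1, f_2):
  remainder -1/2*y**2*z + 7/6*y**2 + 1/2*y*z**2 + 3/2*y - 6/5*z**2 - 6/5*z ≠ 0; add g_3 = -1/2*y**2*z + 7/6*y**2 + 1/2*y*z**2 + 3/2*y - 6/5*z**2 - 6/5*z to the basis.

The other S-polynomials (S(f_1,g_3), S(f_2,g_3)) all reduce to 0 modulo the current basis, so we have a Gröbner basis.
Inter-reduce: drop elements whose leading term is divisible by another's, tail-reduce, and make monic.
Reduced Gröbner basis: {x*y + 6/5*z + 6/5, x*z - 1/2*y*z + 7/6*y + 1/2*z**2 + 3/2, y**2*z - 7/3*y**2 - y*z**2 - 3*y + 12/5*z**2 + 12/5*z}.

Buchberger on the second generating set:
h_1 = 60*x*y + 12*x*z - 6*y*z + 14*y + 6*z**2 + 72*z + 90, LT = x*y.
h_2 = 30*x*y + 30*x*z - 15*y*z + 35*y + 15*z**2 + 36*z + 81, LT = x*y.

S(h_1,h_2): lcm = x*y. S = -4/5*x*z + 2/5*y*z - 14/15*y - 2/5*z**2 - 6/5.
  reduce S modulo (h_1, h_2):
  remainder -4/5*x*z + 2/5*y*z - 14/15*y - 2/5*z**2 - 6/5 ≠ 0; add k_3 = -4/5*x*z + 2/5*y*z - 14/15*y - 2/5*z**2 - 6/5 to the basis.

S(h_1,k_3): lcm = x*y*z. S = 1/5*x*z**2 + 1/2*y**2*z - 7/6*y**2 - 3/5*y*z**2 + 7/30*y*z - 3/2*y + 1/10*z**3 + 6/5*z**2 + 3/2*z.
  reduce S modulo (h_1, h_2, k_3):
  remainder 1/2*y**2*z - 7/6*y**2 - 1/2*y*z**2 - 3/2*y + 6/5*z**2 + 6/5*z ≠ 0; add k_4 = 1/2*y**2*z - 7/6*y**2 - 1/2*y*z**2 - 3/2*y + 6/5*z**2 + 6/5*z to the basis.

The other S-polynomials (S(h_2,k_3), S(h_1,k_4), S(h_2,k_4), S(k_3,k_4)) all reduce to 0 modulo the current basis, so we have a Gröbner basis.
Inter-reduce: drop elements whose leading term is divisible by another's, tail-reduce, and make monic.
Reduced Gröbner basis: {x*y + 6/5*z + 6/5, x*z - 1/2*y*z + 7/6*y + 1/2*z**2 + 3/2, y**2*z - 7/3*y**2 - y*z**2 - 3*y + 12/5*z**2 + 12/5*z}.

The two bases agree; hence the ideals are identical.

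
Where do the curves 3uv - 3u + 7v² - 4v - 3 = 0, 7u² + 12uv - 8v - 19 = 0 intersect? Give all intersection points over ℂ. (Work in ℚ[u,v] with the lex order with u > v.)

{(-3, 1), (9/7, 1), (6/13 - sqrt(1453)/13, -57/91 + 3*sqrt(1453)/91), (6/13 + sqrt(1453)/13, -3*sqrt(1453)/91 - 57/91)}

Compute a lex Gröbner basis by Buchberger's algorithm.
f_1 = 3uv - 3u + 7v² - 4v - 3, LT = uv.
f_2 = 7u² + 12uv - 8v - 19, LT = u².

S(f_1,f_2): lcm = u²v. S = -u² + 13/21uv² - 4/3uv - u + 8/7v² + 19/7v.
  reduce S modulo (f_1, f_2):
  remainder -13/9v³ - 23/63v² + 74/21v - 12/7 ≠ 0; add h_3 = -13/9v³ - 23/63v² + 74/21v - 12/7 to the basis.

The other S-polynomials (S(f_1,h_3), S(f_2,h_3)) all reduce to 0 modulo the current basis, so we have a Gröbner basis.
Inter-reduce: drop elements whose leading term is divisible by another's, tail-reduce, and make monic.
Reduced Gröbner basis: {u² + 12/7u - 4v² + 8/7v - 1, uv - u + 7/3v² - 4/3v - 1, v³ + 23/91v² - 222/91v + 108/91}.

Elimination: the polynomial v³ + 23/91v² - 222/91v + 108/91 lies in the elimination ideal for v, so v ∈ {1, -57/91 + 3*sqrt(1453)/91, -3*sqrt(1453)/91 - 57/91}. For each such v, the remaining basis elements (now univariate) give the rest of the solution.
  v = 1: the earlier basis element becomes u² + 12/7u - 27/7 = 0, giving u = -3, 9/7 — points (-3, 1), (9/7, 1).
  v = -57/91 + 3*sqrt(1453)/91: the earlier basis elements become u**2 + 12*u/7 - 11359/1183 + 240*sqrt(1453)/1183 = 0; -148*u/91 + 3*sqrt(1453)*u/91 - 166*sqrt(1453)/1183 + 5247/1183 = 0, giving u = 6/13 - sqrt(1453)/13 — point (6/13 - sqrt(1453)/13, -57/91 + 3*sqrt(1453)/91).
  v = -3*sqrt(1453)/91 - 57/91: the earlier basis elements become u**2 + 12*u/7 - 11359/1183 - 240*sqrt(1453)/1183 = 0; -148*u/91 - 3*sqrt(1453)*u/91 + 5247/1183 + 166*sqrt(1453)/1183 = 0, giving u = 6/13 + sqrt(1453)/13 — point (6/13 + sqrt(1453)/13, -3*sqrt(1453)/91 - 57/91).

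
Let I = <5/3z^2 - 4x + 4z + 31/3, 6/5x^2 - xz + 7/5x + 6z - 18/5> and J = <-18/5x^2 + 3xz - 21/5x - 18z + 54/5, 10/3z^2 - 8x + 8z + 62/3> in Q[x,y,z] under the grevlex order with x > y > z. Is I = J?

Yes, the ideals are equal.

For a fixed monomial order, each ideal has a unique reduced Gröbner basis; comparing bases decides equality.
Buchberger on the first generating set:
f_1 = 5/3z^2 - 4x + 4z + 31/3, LT = z^2.
f_2 = 6/5x^2 - xz + 7/5x + 6z - 18/5, LT = x^2.

The S-polynomials (S(f_1,f_2)) all reduce to 0 modulo the current basis, so we have a Gröbner basis.
Inter-reduce: drop elements whose leading term is divisible by another's, tail-reduce, and make monic.
Reduced Gröbner basis: {x^2 - 5/6xz + 7/6x + 5z - 3, z^2 - 12/5x + 12/5z + 31/5}.

Buchberger on the second generating set:
h_1 = -18/5x^2 + 3xz - 21/5x - 18z + 54/5, LT = x^2.
h_2 = 10/3z^2 - 8x + 8z + 62/3, LT = z^2.

The S-polynomials (S(h_1,h_2)) all reduce to 0 modulo the current basis, so we have a Gröbner basis.
Inter-reduce: drop elements whose leading term is divisible by another's, tail-reduce, and make monic.
Reduced Gröbner basis: {x^2 - 5/6xz + 7/6x + 5z - 3, z^2 - 12/5x + 12/5z + 31/5}.

These coincide, so the ideals are equal.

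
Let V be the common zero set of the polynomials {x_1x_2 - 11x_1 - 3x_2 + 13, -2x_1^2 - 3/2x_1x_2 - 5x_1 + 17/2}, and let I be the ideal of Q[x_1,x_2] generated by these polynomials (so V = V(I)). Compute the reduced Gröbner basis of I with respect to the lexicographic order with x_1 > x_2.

G = {x_1 + 9/80x_2^2 + 1/8x_2 - 99/80, x_2^3 - 89/9x_2^2 + 31/9x_2 + 49/9}

f_1 = x_1x_2 - 11x_1 - 3x_2 + 13, LT = x_1x_2.
f_2 = -2x_1^2 - 3/2x_1x_2 - 5x_1 + 17/2, LT = x_1^2.

S(f_1,f_2): lcm = x_1^2x_2. S = -11x_1^2 - 3/4x_1x_2^2 - 11/2x_1x_2 + 13x_1 + 17/4x_2.
  leading term x_1^2: subtract (11/2)·f_2 from -11x_1^2 - 3/4x_1x_2^2 - 11/2x_1x_2 + 13x_1 + 17/4x_2 → -3/4x_1x_2^2 + 11/4x_1x_2 + 81/2x_1 + 17/4x_2 - 187/4
  leading term x_1x_2^2: subtract (-3/4x_2)·f_1 from -3/4x_1x_2^2 + 11/4x_1x_2 + 81/2x_1 + 17/4x_2 - 187/4 → -11/2x_1x_2 + 81/2x_1 - 9/4x_2^2 + 14x_2 - 187/4
  leading term x_1x_2: subtract (-11/2)·f_1 from -11/2x_1x_2 + 81/2x_1 - 9/4x_2^2 + 14x_2 - 187/4 → -20x_1 - 9/4x_2^2 - 5/2x_2 + 99/4
  leading term x_1: no divisor's leading term divides it; move -20x_1 to the remainder.
  leading term x_2^2: no divisor's leading term divides it; move -9/4x_2^2 to the remainder.
  leading term x_2: no divisor's leading term divides it; move -5/2x_2 to the remainder.
  leading term 1: no divisor's leading term divides it; move 99/4 to the remainder.
  remainder -20x_1 - 9/4x_2^2 - 5/2x_2 + 99/4 ≠ 0; add g_3 = -20x_1 - 9/4x_2^2 - 5/2x_2 + 99/4 to the basis.

S(f_1,g_3): lcm = x_1x_2. S = -11x_1 - 9/80x_2^3 - 1/8x_2^2 - 141/80x_2 + 13.
  leading term x_1: subtract (11/20)·g_3 from -11x_1 - 9/80x_2^3 - 1/8x_2^2 - 141/80x_2 + 13 → -9/80x_2^3 + 89/80x_2^2 - 31/80x_2 - 49/80
  leading term x_2^3: no divisor's leading term divides it; move -9/80x_2^3 to the remainder.
  leading term x_2^2: no divisor's leading term divides it; move 89/80x_2^2 to the remainder.
  leading term x_2: no divisor's leading term divides it; move -31/80x_2 to the remainder.
  leading term 1: no divisor's leading term divides it; move -49/80 to the remainder.
  remainder -9/80x_2^3 + 89/80x_2^2 - 31/80x_2 - 49/80 ≠ 0; add g_4 = -9/80x_2^3 + 89/80x_2^2 - 31/80x_2 - 49/80 to the basis.

The other S-polynomials (S(f_2,g_3), S(f_1,g_4), S(f_2,g_4), S(g_3,g_4)) all reduce to 0 modulo the current basis, so we have a Gröbner basis.
Inter-reduce: drop elements whose leading term is divisible by another's, tail-reduce, and make monic.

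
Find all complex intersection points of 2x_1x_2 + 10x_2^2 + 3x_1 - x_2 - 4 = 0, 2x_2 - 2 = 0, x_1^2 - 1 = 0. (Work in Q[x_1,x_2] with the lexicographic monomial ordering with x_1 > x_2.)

Compute a lex Gröbner basis by Buchberger's algorithm.
f_1 = 2x_1x_2 + 3x_1 + 10x_2^2 - x_2 - 4, LT = x_1x_2.
f_2 = 2x_2 - 2, LT = x_2.
f_3 = x_1^2 - 1, LT = x_1^2.

S(f_1,f_2): lcm = x_1x_2. S = 5/2x_1 + 5x_2^2 - 1/2x_2 - 2.
  leading term x_1: no divisor's leading term divides it; move 5/2x_1 to the remainder.
  leading term x_2^2: subtract (5/2x_2)·f_2 from 5x_2^2 - 1/2x_2 - 2 → 9/2x_2 - 2
  leading term x_2: subtract (9/4)·f_2 from 9/2x_2 - 2 → 5/2
  leading term 1: no divisor's leading term divides it; move 5/2 to the remainder.
  remainder 5/2x_1 + 5/2 ≠ 0; add h_4 = 5/2x_1 + 5/2 to the basis.

The other S-polynomials (S(f_1,f_3), S(f_2,f_3), S(f_1,h_4), S(f_2,h_4), S(f_3,h_4)) all reduce to 0 modulo the current basis, so we have a Gröbner basis.
Inter-reduce: drop elements whose leading term is divisible by another's, tail-reduce, and make monic.
Reduced Gröbner basis: {x_1 + 1, x_2 - 1}.

A lex Gröbner basis eliminates variables successively. Here x_2 - 1 depends only on x_2, with roots {1}; lifting each root through the earlier basis elements recovers the full solutions.
  x_2 = 1: the earlier basis element becomes x_1 + 1 = 0, giving x_1 = -1 — point (-1, 1).

{(-1, 1)}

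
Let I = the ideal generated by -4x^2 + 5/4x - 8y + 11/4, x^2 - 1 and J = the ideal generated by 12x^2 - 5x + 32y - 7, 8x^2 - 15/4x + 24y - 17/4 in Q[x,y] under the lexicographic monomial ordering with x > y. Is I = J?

Yes, the ideals are equal.

Equality of ideals is decidable: compute both reduced Gröbner bases (unique for the ordering) and check whether they agree.
Buchberger on the first generating set:
f_1 = -4x^2 + 5/4x - 8y + 11/4, LT = x^2.
f_2 = x^2 - 1, LT = x^2.

S(f_1,f_2): lcm = x^2. S = -5/16x + 2y + 5/16.
  reduce S modulo (f_1, f_2):
  remainder -5/16x + 2y + 5/16 ≠ 0; add g_3 = -5/16x + 2y + 5/16 to the basis.

S(f_1,g_3): lcm = x^2. S = 32/5xy + 11/16x + 2y - 11/16.
  reduce S modulo (f_1, f_2, g_3):
  remainder 1024/25y^2 + 64/5y ≠ 0; add g_4 = 1024/25y^2 + 64/5y to the basis.

The other S-polynomials (S(f_2,g_3), S(f_1,g_4), S(f_2,g_4), S(g_3,g_4)) all reduce to 0 modulo the current basis, so we have a Gröbner basis.
Inter-reduce: drop elements whose leading term is divisible by another's, tail-reduce, and make monic.
Reduced Gröbner basis: {x - 32/5y - 1, y^2 + 5/16y}.

Buchberger on the second generating set:
h_1 = 12x^2 - 5x + 32y - 7, LT = x^2.
h_2 = 8x^2 - 15/4x + 24y - 17/4, LT = x^2.

S(h_1,h_2): lcm = x^2. S = 5/96x - 1/3y - 5/96.
  reduce S modulo (h_1, h_2):
  remainder 5/96x - 1/3y - 5/96 ≠ 0; add k_3 = 5/96x - 1/3y - 5/96 to the basis.

S(h_1,k_3): lcm = x^2. S = 32/5xy + 7/12x + 8/3y - 7/12.
  reduce S modulo (h_1, h_2, k_3):
  remainder 1024/25y^2 + 64/5y ≠ 0; add k_4 = 1024/25y^2 + 64/5y to the basis.

The other S-polynomials (S(h_2,k_3), S(h_1,k_4), S(h_2,k_4), S(k_3,k_4)) all reduce to 0 modulo the current basis, so we have a Gröbner basis.
Inter-reduce: drop elements whose leading term is divisible by another's, tail-reduce, and make monic.
Reduced Gröbner basis: {x - 32/5y - 1, y^2 + 5/16y}.

Same reduced basis, so the two generating sets span the same ideal.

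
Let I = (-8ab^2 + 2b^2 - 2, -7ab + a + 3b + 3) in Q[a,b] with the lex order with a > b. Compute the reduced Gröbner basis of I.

G = {a + 35/4b^2 + 24b + 61/4, b^3 + 13/5b^2 + 7/5b - 1/5}

f_1 = -8ab^2 + 2b^2 - 2, LT = ab^2.
f_2 = -7ab + a + 3b + 3, LT = ab.

S(f_1,f_2): lcm = ab^2. S = 1/7ab + 5/28b^2 + 3/7b + 1/4.
  leading term ab: subtract (-1/49)·f_2 from 1/7ab + 5/28b^2 + 3/7b + 1/4 → 1/49a + 5/28b^2 + 24/49b + 61/196
  leading term a: no divisor's leading term divides it; move 1/49a to the remainder.
  leading term b^2: no divisor's leading term divides it; move 5/28b^2 to the remainder.
  leading term b: no divisor's leading term divides it; move 24/49b to the remainder.
  leading term 1: no divisor's leading term divides it; move 61/196 to the remainder.
  remainder 1/49a + 5/28b^2 + 24/49b + 61/196 ≠ 0; add g_3 = 1/49a + 5/28b^2 + 24/49b + 61/196 to the basis.

S(f_1,g_3): lcm = ab^2. S = -35/4b^4 - 24b^3 - 31/2b^2 + 1/4.
  leading term b^4: no divisor's leading term divides it; move -35/4b^4 to the remainder.
  leading term b^3: no divisor's leading term divides it; move -24b^3 to the remainder.
  leading term b^2: no divisor's leading term divides it; move -31/2b^2 to the remainder.
  leading term 1: no divisor's leading term divides it; move 1/4 to the remainder.
  remainder -35/4b^4 - 24b^3 - 31/2b^2 + 1/4 ≠ 0; add g_4 = -35/4b^4 - 24b^3 - 31/2b^2 + 1/4 to the basis.

S(f_2,g_3): lcm = ab. S = -1/7a - 35/4b^3 - 24b^2 - 439/28b - 3/7.
  leading term a: subtract (-7)·g_3 from -1/7a - 35/4b^3 - 24b^2 - 439/28b - 3/7 → -35/4b^3 - 91/4b^2 - 49/4b + 7/4
  leading term b^3: no divisor's leading term divides it; move -35/4b^3 to the remainder.
  leading term b^2: no divisor's leading term divides it; move -91/4b^2 to the remainder.
  leading term b: no divisor's leading term divides it; move -49/4b to the remainder.
  leading term 1: no divisor's leading term divides it; move 7/4 to the remainder.
  remainder -35/4b^3 - 91/4b^2 - 49/4b + 7/4 ≠ 0; add g_5 = -35/4b^3 - 91/4b^2 - 49/4b + 7/4 to the basis.

S(f_1,g_4): lcm = ab^4. S = -96/35ab^3 - 62/35ab^2 + 1/35a - 1/4b^4 + 1/4b^2.
  leading term ab^3: subtract (12/35b)·f_1 from -96/35ab^3 - 62/35ab^2 + 1/35a - 1/4b^4 + 1/4b^2 → -62/35ab^2 + 1/35a - 1/4b^4 - 24/35b^3 + 1/4b^2 + 24/35b
  leading term ab^2: subtract (31/140)·f_1 from -62/35ab^2 + 1/35a - 1/4b^4 - 24/35b^3 + 1/4b^2 + 24/35b → 1/35a - 1/4b^4 - 24/35b^3 - 27/140b^2 + 24/35b + 31/70
  leading term a: subtract (7/5)·g_3 from 1/35a - 1/4b^4 - 24/35b^3 - 27/140b^2 + 24/35b + 31/70 → -1/4b^4 - 24/35b^3 - 31/70b^2 + 1/140
  leading term b^4: subtract (1/35)·g_4 from -1/4b^4 - 24/35b^3 - 31/70b^2 + 1/140 → 0
  remainder 0.

S(f_2,g_4): lcm = ab^4. S = -101/35ab^3 - 62/35ab^2 + 1/35a - 3/7b^4 - 3/7b^3.
  leading term ab^3: subtract (101/280b)·f_1 from -101/35ab^3 - 62/35ab^2 + 1/35a - 3/7b^4 - 3/7b^3 → -62/35ab^2 + 1/35a - 3/7b^4 - 23/20b^3 + 101/140b
  leading term ab^2: subtract (31/140)·f_1 from -62/35ab^2 + 1/35a - 3/7b^4 - 23/20b^3 + 101/140b → 1/35a - 3/7b^4 - 23/20b^3 - 31/70b^2 + 101/140b + 31/70
  leading term a: subtract (7/5)·g_3 from 1/35a - 3/7b^4 - 23/20b^3 - 31/70b^2 + 101/140b + 31/70 → -3/7b^4 - 23/20b^3 - 97/140b^2 + 1/28b + 1/140
  leading term b^4: subtract (12/245)·g_4 from -3/7b^4 - 23/20b^3 - 97/140b^2 + 1/28b + 1/140 → 5/196b^3 + 13/196b^2 + 1/28b - 1/196
  leading term b^3: subtract (-1/343)·g_5 from 5/196b^3 + 13/196b^2 + 1/28b - 1/196 → 0
  remainder 0.

S(g_3,g_4): leading monomials are coprime, so the S-polynomial reduces to 0 (Buchberger's first criterion).
S(f_1,g_5): lcm = ab^3. S = -13/5ab^2 - 7/5ab + 1/5a - 1/4b^3 + 1/4b.
  leading term ab^2: subtract (13/40)·f_1 from -13/5ab^2 - 7/5ab + 1/5a - 1/4b^3 + 1/4b → -7/5ab + 1/5a - 1/4b^3 - 13/20b^2 + 1/4b + 13/20
  leading term ab: subtract (1/5)·f_2 from -7/5ab + 1/5a - 1/4b^3 - 13/20b^2 + 1/4b + 13/20 → -1/4b^3 - 13/20b^2 - 7/20b + 1/20
  leading term b^3: subtract (1/35)·g_5 from -1/4b^3 - 13/20b^2 - 7/20b + 1/20 → 0
  remainder 0.

S(f_2,g_5): lcm = ab^3. S = -96/35ab^2 - 7/5ab + 1/5a - 3/7b^3 - 3/7b^2.
  leading term ab^2: subtract (12/35)·f_1 from -96/35ab^2 - 7/5ab + 1/5a - 3/7b^3 - 3/7b^2 → -7/5ab + 1/5a - 3/7b^3 - 39/35b^2 + 24/35
  leading term ab: subtract (1/5)·f_2 from -7/5ab + 1/5a - 3/7b^3 - 39/35b^2 + 24/35 → -3/7b^3 - 39/35b^2 - 3/5b + 3/35
  leading term b^3: subtract (12/245)·g_5 from -3/7b^3 - 39/35b^2 - 3/5b + 3/35 → 0
  remainder 0.

S(g_3,g_5): leading monomials are coprime, so the S-polynomial reduces to 0 (Buchberger's first criterion).
S(g_4,g_5): lcm = b^4. S = 1/7b^3 + 13/35b^2 + 1/5b - 1/35.
  leading term b^3: subtract (-4/245)·g_5 from 1/7b^3 + 13/35b^2 + 1/5b - 1/35 → 0
  remainder 0.

Every S-polynomial of the final basis reduces to 0, so we have a Gröbner basis.
Inter-reduce: drop elements whose leading term is divisible by another's, tail-reduce, and make monic.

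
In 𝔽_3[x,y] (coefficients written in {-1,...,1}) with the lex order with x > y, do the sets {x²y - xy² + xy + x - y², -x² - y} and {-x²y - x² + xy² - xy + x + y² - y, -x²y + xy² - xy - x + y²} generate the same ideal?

Two ideals are equal iff their reduced Gröbner bases coincide (the reduced basis is unique for a fixed ordering).
Buchberger on the first generating set:
f_1 = x²y - xy² + xy + x - y², LT = x²y.
f_2 = -x² - y, LT = x².

S(f_1,f_2): lcm = x²y. S = -xy² + xy + x + y².
  leading term xy²: no divisor's leading term divides it; move -xy² to the remainder.
  leading term xy: no divisor's leading term divides it; move xy to the remainder.
  leading term x: no divisor's leading term divides it; move x to the remainder.
  leading term y²: no divisor's leading term divides it; move y² to the remainder.
  remainder -xy² + xy + x + y² ≠ 0; add g_3 = -xy² + xy + x + y² to the basis.

S(f_1,g_3): lcm = x²y². S = x²y + x² - xy³ - xy² + xy - y³.
  leading term x²y: subtract (1)·f_1 from x²y + x² - xy³ - xy² + xy - y³ → x² - xy³ - x - y³ + y²
  leading term x²: subtract (-1)·f_2 from x² - xy³ - x - y³ + y² → -xy³ - x - y³ + y² - y
  leading term xy³: subtract (y)·g_3 from -xy³ - x - y³ + y² - y → -xy² - xy - x + y³ + y² - y
  leading term xy²: subtract (1)·g_3 from -xy² - xy - x + y³ + y² - y → xy + x + y³ - y
  leading term xy: no divisor's leading term divides it; move xy to the remainder.
  leading term x: no divisor's leading term divides it; move x to the remainder.
  leading term y³: no divisor's leading term divides it; move y³ to the remainder.
  leading term y: no divisor's leading term divides it; move -y to the remainder.
  remainder xy + x + y³ - y ≠ 0; add g_4 = xy + x + y³ - y to the basis.

S(g_3,g_4): lcm = xy². S = xy - x - y⁴.
  leading term xy: subtract (1)·g_4 from xy - x - y⁴ → x - y⁴ - y³ + y
  leading term x: no divisor's leading term divides it; move x to the remainder.
  leading term y⁴: no divisor's leading term divides it; move -y⁴ to the remainder.
  leading term y³: no divisor's leading term divides it; move -y³ to the remainder.
  leading term y: no divisor's leading term divides it; move y to the remainder.
  remainder x - y⁴ - y³ + y ≠ 0; add g_5 = x - y⁴ - y³ + y to the basis.

S(f_1,g_5): lcm = x²y. S = xy⁵ + xy⁴ + xy² + xy + x - y².
  leading term xy⁵: subtract (-y³)·g_3 from xy⁵ + xy⁴ + xy² + xy + x - y² → -xy⁴ + xy³ + xy² + xy + x + y⁵ - y²
  leading term xy⁴: subtract (y²)·g_3 from -xy⁴ + xy³ + xy² + xy + x + y⁵ - y² → xy + x + y⁵ - y⁴ - y²
  leading term xy: subtract (1)·g_4 from xy + x + y⁵ - y⁴ - y² → y⁵ - y⁴ - y³ - y² + y
  leading term y⁵: no divisor's leading term divides it; move y⁵ to the remainder.
  leading term y⁴: no divisor's leading term divides it; move -y⁴ to the remainder.
  leading term y³: no divisor's leading term divides it; move -y³ to the remainder.
  leading term y²: no divisor's leading term divides it; move -y² to the remainder.
  leading term y: no divisor's leading term divides it; move y to the remainder.
  remainder y⁵ - y⁴ - y³ - y² + y ≠ 0; add g_6 = y⁵ - y⁴ - y³ - y² + y to the basis.

The other S-polynomials (S(f_2,g_3), S(f_1,g_4), S(f_2,g_4), S(f_2,g_5), S(g_3,g_5), S(g_4,g_5), S(f_1,g_6), S(f_2,g_6), S(g_3,g_6), S(g_4,g_6), S(g_5,g_6)) all reduce to 0 modulo the current basis, so we have a Gröbner basis.
Inter-reduce: drop elements whose leading term is divisible by another's, tail-reduce, and make monic.
Reduced Gröbner basis: {x - y⁴ - y³ + y, y⁵ - y⁴ - y³ - y² + y}.

Buchberger on the second generating set:
h_1 = -x²y - x² + xy² - xy + x + y² - y, LT = x²y.
h_2 = -x²y + xy² - xy - x + y², LT = x²y.

S(h_1,h_2): lcm = x²y. S = x² + x + y.
  leading term x²: no divisor's leading term divides it; move x² to the remainder.
  leading term x: no divisor's leading term divides it; move x to the remainder.
  leading term y: no divisor's leading term divides it; move y to the remainder.
  remainder x² + x + y ≠ 0; add k_3 = x² + x + y to the basis.

S(h_1,k_3): lcm = x²y. S = x² - xy² - x + y² + y.
  leading term x²: subtract (1)·k_3 from x² - xy² - x + y² + y → -xy² + x + y²
  leading term xy²: no divisor's leading term divides it; move -xy² to the remainder.
  leading term x: no divisor's leading term divides it; move x to the remainder.
  leading term y²: no divisor's leading term divides it; move y² to the remainder.
  remainder -xy² + x + y² ≠ 0; add k_4 = -xy² + x + y² to the basis.

S(h_1,k_4): lcm = x²y². S = x²y + x² - xy³ - xy² - xy - y³ + y².
  leading term x²y: subtract (-1)·h_1 from x²y + x² - xy³ - xy² - xy - y³ + y² → -xy³ + xy + x - y³ - y² - y
  leading term xy³: subtract (y)·k_4 from -xy³ + xy + x - y³ - y² - y → x + y³ - y² - y
  leading term x: no divisor's leading term divides it; move x to the remainder.
  leading term y³: no divisor's leading term divides it; move y³ to the remainder.
  leading term y²: no divisor's leading term divides it; move -y² to the remainder.
  leading term y: no divisor's leading term divides it; move -y to the remainder.
  remainder x + y³ - y² - y ≠ 0; add k_5 = x + y³ - y² - y to the basis.

S(k_4,k_5): lcm = xy². S = -x - y⁵ + y⁴ + y³ - y².
  leading term x: subtract (-1)·k_5 from -x - y⁵ + y⁴ + y³ - y² → -y⁵ + y⁴ - y³ + y² - y
  leading term y⁵: no divisor's leading term divides it; move -y⁵ to the remainder.
  leading term y⁴: no divisor's leading term divides it; move y⁴ to the remainder.
  leading term y³: no divisor's leading term divides it; move -y³ to the remainder.
  leading term y²: no divisor's leading term divides it; move y² to the remainder.
  leading term y: no divisor's leading term divides it; move -y to the remainder.
  remainder -y⁵ + y⁴ - y³ + y² - y ≠ 0; add k_6 = -y⁵ + y⁴ - y³ + y² - y to the basis.

The other S-polynomials (S(h_2,k_3), S(h_2,k_4), S(k_3,k_4), S(h_1,k_5), S(h_2,k_5), S(k_3,k_5), S(h_1,k_6), S(h_2,k_6), S(k_3,k_6), S(k_4,k_6), S(k_5,k_6)) all reduce to 0 modulo the current basis, so we have a Gröbner basis.
Inter-reduce: drop elements whose leading term is divisible by another's, tail-reduce, and make monic.
Reduced Gröbner basis: {x + y³ - y² - y, y⁵ - y⁴ + y³ - y² + y}.

These differ, so the ideals are not equal.

No, the ideals differ.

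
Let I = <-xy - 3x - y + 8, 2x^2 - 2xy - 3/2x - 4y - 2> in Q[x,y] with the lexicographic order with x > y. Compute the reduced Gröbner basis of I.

G = {x - 1/11y^2 - 53/44y - 17/11, y^3 + 65/4y^2 + 271/4y - 37}

The reduced Gröbner basis is the canonical form of the ideal for this ordering.

f_1 = -xy - 3x - y + 8, LT = xy.
f_2 = 2x^2 - 2xy - 3/2x - 4y - 2, LT = x^2.

S(f_1,f_2): lcm = x^2y. S = 3x^2 + xy^2 + 7/4xy - 8x + 2y^2 + y.
  reduce S modulo (f_1, f_2):
  remainder -11x + y^2 + 53/4y + 17 ≠ 0; add g_3 = -11x + y^2 + 53/4y + 17 to the basis.

S(f_1,g_3): lcm = xy. S = 3x + 1/11y^3 + 53/44y^2 + 28/11y - 8.
  reduce S modulo (f_1, f_2, g_3):
  remainder 1/11y^3 + 65/44y^2 + 271/44y - 37/11 ≠ 0; add g_4 = 1/11y^3 + 65/44y^2 + 271/44y - 37/11 to the basis.

The other S-polynomials (S(f_2,g_3), S(f_1,g_4), S(f_2,g_4), S(g_3,g_4)) all reduce to 0 modulo the current basis, so we have a Gröbner basis.
Inter-reduce: drop elements whose leading term is divisible by another's, tail-reduce, and make monic.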